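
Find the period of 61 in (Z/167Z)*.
83

167 is prime, so ord(61) divides φ(167) = 166.
Divisors of 166: 1, 2, 83, 166.
Repeated squaring: 61^1 ≡ 61, 61^2 ≡ 47, 61^4 ≡ 38, 61^8 ≡ 108, 61^16 ≡ 141, 61^32 ≡ 8, 61^64 ≡ 64, 61^128 ≡ 88 (mod 167).
Test 61^d mod 167 for each divisor d in increasing order:
61^1 ≡ 61
61^2 ≡ 47
61^83 = 61^64·61^16·61^2·61^1 ≡ 1  ← first divisor giving 1
The order is 83.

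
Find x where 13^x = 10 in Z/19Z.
7

Baby-step giant-step with step n = ⌈√19⌉ = 5.
Baby steps 13^j mod 19 (j:value) for j=0..4: 0:1, 1:13, 2:17, 3:12, 4:4.
Giant-step multiplier: 13^(-5) ≡ 13^(18-5) = 13^13 ≡ 15 (mod 19).
Giant steps γ_i = 10·15^i mod 19: γ_0=10, γ_1=17 (in table at j=2).
x = i·n + j = 1·5 + 2 = 7.
Check: 13^7 ≡ 10 (mod 19).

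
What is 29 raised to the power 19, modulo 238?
113

Repeated squaring. Binary of 19 = 10011.
29^1 ≡ 29 (mod 238); 29^2 ≡ 127 (mod 238); 29^4 ≡ 183 (mod 238); 29^8 ≡ 169 (mod 238); 29^16 ≡ 1 (mod 238)
29^19 = 29^1 × 29^2 × 29^16 ≡ 113 (mod 238)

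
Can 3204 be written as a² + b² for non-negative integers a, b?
30² + 48² (a=30, b=48)

Factorization: 3204 = 2^2 × 3^2 × 89
By Fermat: n is sum of two squares iff every prime p ≡ 3 (mod 4) appears to even power.
All primes ≡ 3 (mod 4) appear to even power.
Search a = 0, 1, 2, … for 3204 - a² a perfect square: first hit at a = 30: 3204 - 900 = 2304 = 48².
3204 = 30² + 48² = 900 + 2304 ✓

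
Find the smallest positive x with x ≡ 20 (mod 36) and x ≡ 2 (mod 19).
344

Using Chinese Remainder Theorem:
M = 36 × 19 = 684
M1 = 19, M2 = 36
y1 = 19^(-1) mod 36 = 19
y2 = 36^(-1) mod 19 = 9
x = (20×19×19 + 2×36×9) mod 684 = 344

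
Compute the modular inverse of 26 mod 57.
11

gcd(26, 57) = 1, so the inverse exists.
Extended Euclidean algorithm on (57, 26):
57 = 2 × 26 + 5  ⟹  5 = (1)·57 + (-2)·26
26 = 5 × 5 + 1  ⟹  1 = (-5)·57 + (11)·26
So (11)·26 ≡ 1 (mod 57), i.e. 26^(-1) ≡ 11 (mod 57).
Check: 26 × 11 = 286 ≡ 1 (mod 57)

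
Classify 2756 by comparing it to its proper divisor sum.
deficient

Proper divisors of 2756: sum = 1 + 2 + 4 + 13 + 26 + 52 + 53 + 106 + 212 + 689 + 1378 = 2536
Since 2536 < 2756, 2756 is deficient.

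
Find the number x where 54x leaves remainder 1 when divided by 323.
6

gcd(54, 323) = 1, so the inverse exists.
Extended Euclidean algorithm on (323, 54):
323 = 5 × 54 + 53  ⟹  53 = (1)·323 + (-5)·54
54 = 1 × 53 + 1  ⟹  1 = (-1)·323 + (6)·54
So (6)·54 ≡ 1 (mod 323), i.e. 54^(-1) ≡ 6 (mod 323).
Check: 54 × 6 = 324 ≡ 1 (mod 323)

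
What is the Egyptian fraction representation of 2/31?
1/16 + 1/496

Greedy algorithm:
2/31: ceiling(31/2) = 16, use 1/16
1/496: ceiling(496/1) = 496, use 1/496
Result: 2/31 = 1/16 + 1/496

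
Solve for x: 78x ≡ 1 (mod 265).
17

gcd(78, 265) = 1, so the inverse exists.
Extended Euclidean algorithm on (265, 78):
265 = 3 × 78 + 31  ⟹  31 = (1)·265 + (-3)·78
78 = 2 × 31 + 16  ⟹  16 = (-2)·265 + (7)·78
31 = 1 × 16 + 15  ⟹  15 = (3)·265 + (-10)·78
16 = 1 × 15 + 1  ⟹  1 = (-5)·265 + (17)·78
So (17)·78 ≡ 1 (mod 265), i.e. 78^(-1) ≡ 17 (mod 265).
Check: 78 × 17 = 1326 ≡ 1 (mod 265)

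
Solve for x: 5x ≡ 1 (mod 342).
137

gcd(5, 342) = 1, so the inverse exists.
Extended Euclidean algorithm on (342, 5):
342 = 68 × 5 + 2  ⟹  2 = (1)·342 + (-68)·5
5 = 2 × 2 + 1  ⟹  1 = (-2)·342 + (137)·5
So (137)·5 ≡ 1 (mod 342), i.e. 5^(-1) ≡ 137 (mod 342).
Check: 5 × 137 = 685 ≡ 1 (mod 342)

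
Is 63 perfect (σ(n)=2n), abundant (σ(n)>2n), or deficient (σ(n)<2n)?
deficient

Proper divisors of 63: sum = 1 + 3 + 7 + 9 + 21 = 41
Since 41 < 63, 63 is deficient.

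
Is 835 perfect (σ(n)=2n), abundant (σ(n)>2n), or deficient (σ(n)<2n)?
deficient

Proper divisors of 835: sum = 1 + 5 + 167 = 173
Since 173 < 835, 835 is deficient.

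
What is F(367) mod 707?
183

Matrix identity: Q^n = [[F_(n+1), F_n], [F_n, F_(n-1)]] with Q = [[1,1],[1,0]].
n = 367 = 101101111₂. Square-and-multiply, entries mod 707:
Q^1 = [[1,1],[1,0]]
Q^2 = (Q^1)² = [[2,1],[1,1]]
Q^5 = (Q^2)²·Q = [[8,5],[5,3]]
Q^11 = (Q^5)²·Q = [[144,89],[89,55]]
Q^22 = (Q^11)² = [[377,36],[36,341]]
Q^45 = (Q^22)²·Q = [[300,611],[611,396]]
Q^91 = (Q^45)²·Q = [[585,236],[236,349]]
Q^183 = (Q^91)²·Q = [[427,587],[587,547]]
Q^367 = (Q^183)²·Q = [[665,183],[183,482]]
F_367 mod 707 = Q^367[0][1] = 183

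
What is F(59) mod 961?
187

Matrix identity: Q^n = [[F_(n+1), F_n], [F_n, F_(n-1)]] with Q = [[1,1],[1,0]].
n = 59 = 111011₂. Square-and-multiply, entries mod 961:
Q^1 = [[1,1],[1,0]]
Q^3 = (Q^1)²·Q = [[3,2],[2,1]]
Q^7 = (Q^3)²·Q = [[21,13],[13,8]]
Q^14 = (Q^7)² = [[610,377],[377,233]]
Q^29 = (Q^14)²·Q = [[775,94],[94,681]]
Q^59 = (Q^29)²·Q = [[589,187],[187,402]]
F_59 mod 961 = Q^59[0][1] = 187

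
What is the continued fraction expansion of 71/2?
[35; 2]

Euclidean algorithm steps:
71 = 35 × 2 + 1
2 = 2 × 1 + 0
Continued fraction: [35; 2]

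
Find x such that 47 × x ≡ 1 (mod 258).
11

gcd(47, 258) = 1, so the inverse exists.
Extended Euclidean algorithm on (258, 47):
258 = 5 × 47 + 23  ⟹  23 = (1)·258 + (-5)·47
47 = 2 × 23 + 1  ⟹  1 = (-2)·258 + (11)·47
So (11)·47 ≡ 1 (mod 258), i.e. 47^(-1) ≡ 11 (mod 258).
Check: 47 × 11 = 517 ≡ 1 (mod 258)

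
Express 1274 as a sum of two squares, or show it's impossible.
7² + 35² (a=7, b=35)

Factorization: 1274 = 2 × 7^2 × 13
By Fermat: n is sum of two squares iff every prime p ≡ 3 (mod 4) appears to even power.
All primes ≡ 3 (mod 4) appear to even power.
Search a = 0, 1, 2, … for 1274 - a² a perfect square: first hit at a = 7: 1274 - 49 = 1225 = 35².
1274 = 7² + 35² = 49 + 1225 ✓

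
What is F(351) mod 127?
53

Matrix identity: Q^n = [[F_(n+1), F_n], [F_n, F_(n-1)]] with Q = [[1,1],[1,0]].
n = 351 = 101011111₂. Square-and-multiply, entries mod 127:
Q^1 = [[1,1],[1,0]]
Q^2 = (Q^1)² = [[2,1],[1,1]]
Q^5 = (Q^2)²·Q = [[8,5],[5,3]]
Q^10 = (Q^5)² = [[89,55],[55,34]]
Q^21 = (Q^10)²·Q = [[58,24],[24,34]]
Q^43 = (Q^21)²·Q = [[52,3],[3,49]]
Q^87 = (Q^43)²·Q = [[95,46],[46,49]]
Q^175 = (Q^87)²·Q = [[112,92],[92,20]]
Q^351 = (Q^175)²·Q = [[5,53],[53,79]]
F_351 mod 127 = Q^351[0][1] = 53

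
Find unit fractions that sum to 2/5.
1/3 + 1/15

Greedy algorithm:
2/5: ceiling(5/2) = 3, use 1/3
1/15: ceiling(15/1) = 15, use 1/15
Result: 2/5 = 1/3 + 1/15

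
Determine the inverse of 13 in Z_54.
25

gcd(13, 54) = 1, so the inverse exists.
Extended Euclidean algorithm on (54, 13):
54 = 4 × 13 + 2  ⟹  2 = (1)·54 + (-4)·13
13 = 6 × 2 + 1  ⟹  1 = (-6)·54 + (25)·13
So (25)·13 ≡ 1 (mod 54), i.e. 13^(-1) ≡ 25 (mod 54).
Check: 13 × 25 = 325 ≡ 1 (mod 54)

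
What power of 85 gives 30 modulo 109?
65

Baby-step giant-step with step n = ⌈√109⌉ = 11.
Baby steps 85^j mod 109 (j:value) for j=0..10: 0:1, 1:85, 2:31, 3:19, 4:89, 5:44, 6:34, 7:56, 8:73, 9:101, 10:83.
Giant-step multiplier: 85^(-11) ≡ 85^(108-11) = 85^97 ≡ 69 (mod 109).
Giant steps γ_i = 30·69^i mod 109: γ_0=30, γ_1=108, γ_2=40, γ_3=35, γ_4=17, γ_5=83 (in table at j=10).
x = i·n + j = 5·11 + 10 = 65.
Check: 85^65 ≡ 30 (mod 109).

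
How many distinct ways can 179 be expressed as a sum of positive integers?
625846753120

p(n) counts ways to write n as a sum of positive integers (order ignored).
Euler's pentagonal recurrence: p(k) = p(k-1) + p(k-2) - p(k-5) - p(k-7) + p(k-12) + p(k-15) - ... (offsets j(3j∓1)/2, signs ++--, p(0)=1, p(<0)=0).
DP table for k = 0..178: p(0)=1, p(1)=1, p(2)=2, p(3)=3, p(4)=5, p(5)=7, p(6)=11, p(7)=15, p(8)=22, p(9)=30, p(10)=42, p(11)=56, p(12)=77, p(13)=101, p(14)=135, p(15)=176, p(16)=231, p(17)=297, p(18)=385, p(19)=490, p(20)=627, p(21)=792, p(22)=1002, p(23)=1255, p(24)=1575, p(25)=1958, p(26)=2436, p(27)=3010, p(28)=3718, p(29)=4565, p(30)=5604, p(31)=6842, p(32)=8349, p(33)=10143, p(34)=12310, p(35)=14883, p(36)=17977, p(37)=21637, p(38)=26015, p(39)=31185, p(40)=37338, p(41)=44583, p(42)=53174, p(43)=63261, p(44)=75175, p(45)=89134, p(46)=105558, p(47)=124754, p(48)=147273, p(49)=173525, p(50)=204226, p(51)=239943, p(52)=281589, p(53)=329931, p(54)=386155, p(55)=451276, p(56)=526823, p(57)=614154, p(58)=715220, p(59)=831820, p(60)=966467, p(61)=1121505, p(62)=1300156, p(63)=1505499, p(64)=1741630, p(65)=2012558, p(66)=2323520, p(67)=2679689, p(68)=3087735, p(69)=3554345, p(70)=4087968, p(71)=4697205, p(72)=5392783, p(73)=6185689, p(74)=7089500, p(75)=8118264, p(76)=9289091, p(77)=10619863, p(78)=12132164, p(79)=13848650, p(80)=15796476, p(81)=18004327, p(82)=20506255, p(83)=23338469, p(84)=26543660, p(85)=30167357, p(86)=34262962, p(87)=38887673, p(88)=44108109, p(89)=49995925, p(90)=56634173, p(91)=64112359, p(92)=72533807, p(93)=82010177, p(94)=92669720, p(95)=104651419, p(96)=118114304, p(97)=133230930, p(98)=150198136, p(99)=169229875, p(100)=190569292, p(101)=214481126, p(102)=241265379, p(103)=271248950, p(104)=304801365, p(105)=342325709, p(106)=384276336, p(107)=431149389, p(108)=483502844, p(109)=541946240, p(110)=607163746, p(111)=679903203, p(112)=761002156, p(113)=851376628, p(114)=952050665, p(115)=1064144451, p(116)=1188908248, p(117)=1327710076, p(118)=1482074143, p(119)=1653668665, p(120)=1844349560, p(121)=2056148051, p(122)=2291320912, p(123)=2552338241, p(124)=2841940500, p(125)=3163127352, p(126)=3519222692, p(127)=3913864295, p(128)=4351078600, p(129)=4835271870, p(130)=5371315400, p(131)=5964539504, p(132)=6620830889, p(133)=7346629512, p(134)=8149040695, p(135)=9035836076, p(136)=10015581680, p(137)=11097645016, p(138)=12292341831, p(139)=13610949895, p(140)=15065878135, p(141)=16670689208, p(142)=18440293320, p(143)=20390982757, p(144)=22540654445, p(145)=24908858009, p(146)=27517052599, p(147)=30388671978, p(148)=33549419497, p(149)=37027355200, p(150)=40853235313, p(151)=45060624582, p(152)=49686288421, p(153)=54770336324, p(154)=60356673280, p(155)=66493182097, p(156)=73232243759, p(157)=80630964769, p(158)=88751778802, p(159)=97662728555, p(160)=107438159466, p(161)=118159068427, p(162)=129913904637, p(163)=142798995930, p(164)=156919475295, p(165)=172389800255, p(166)=189334822579, p(167)=207890420102, p(168)=228204732751, p(169)=250438925115, p(170)=274768617130, p(171)=301384802048, p(172)=330495499613, p(173)=362326859895, p(174)=397125074750, p(175)=435157697830, p(176)=476715857290, p(177)=522115831195, p(178)=571701605655.
Final step: p(179) = p(178) + p(177) - p(174) - p(172) + p(167) + p(164) - p(157) - p(153) + p(144) + p(139) - p(128) - p(122) + p(109) + p(102) - p(87) - p(79) + p(62) + p(53) - p(34) - p(24) + p(3)
= 571701605655 + 522115831195 - 397125074750 - 330495499613 + 207890420102 + 156919475295 - 80630964769 - 54770336324 + 22540654445 + 13610949895 - 4351078600 - 2291320912 + 541946240 + 241265379 - 38887673 - 13848650 + 1300156 + 329931 - 12310 - 1575 + 3
= 625846753120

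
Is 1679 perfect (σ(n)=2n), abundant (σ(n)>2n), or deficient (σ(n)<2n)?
deficient

Proper divisors of 1679: sum = 1 + 23 + 73 = 97
Since 97 < 1679, 1679 is deficient.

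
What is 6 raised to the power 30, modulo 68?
60

Repeated squaring. Binary of 30 = 11110.
6^1 ≡ 6 (mod 68); 6^2 ≡ 36 (mod 68); 6^4 ≡ 4 (mod 68); 6^8 ≡ 16 (mod 68); 6^16 ≡ 52 (mod 68)
6^30 = 6^2 × 6^4 × 6^8 × 6^16 ≡ 60 (mod 68)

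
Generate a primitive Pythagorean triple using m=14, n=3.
(187, 84, 205)

Euclid's formula: a = m² - n², b = 2mn, c = m² + n²
m = 14, n = 3
a = 14² - 3² = 196 - 9 = 187
b = 2 × 14 × 3 = 84
c = 14² + 3² = 196 + 9 = 205
Verification: 187² + 84² = 34969 + 7056 = 42025 = 205² ✓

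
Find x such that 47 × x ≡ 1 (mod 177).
113

gcd(47, 177) = 1, so the inverse exists.
Extended Euclidean algorithm on (177, 47):
177 = 3 × 47 + 36  ⟹  36 = (1)·177 + (-3)·47
47 = 1 × 36 + 11  ⟹  11 = (-1)·177 + (4)·47
36 = 3 × 11 + 3  ⟹  3 = (4)·177 + (-15)·47
11 = 3 × 3 + 2  ⟹  2 = (-13)·177 + (49)·47
3 = 1 × 2 + 1  ⟹  1 = (17)·177 + (-64)·47
So (-64)·47 ≡ 1 (mod 177), i.e. 47^(-1) ≡ -64 ≡ 113 (mod 177).
Check: 47 × 113 = 5311 ≡ 1 (mod 177)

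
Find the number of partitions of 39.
31185

p(n) counts ways to write n as a sum of positive integers (order ignored).
Euler's pentagonal recurrence: p(k) = p(k-1) + p(k-2) - p(k-5) - p(k-7) + p(k-12) + p(k-15) - ... (offsets j(3j∓1)/2, signs ++--, p(0)=1, p(<0)=0).
DP table for k = 0..38: p(0)=1, p(1)=1, p(2)=2, p(3)=3, p(4)=5, p(5)=7, p(6)=11, p(7)=15, p(8)=22, p(9)=30, p(10)=42, p(11)=56, p(12)=77, p(13)=101, p(14)=135, p(15)=176, p(16)=231, p(17)=297, p(18)=385, p(19)=490, p(20)=627, p(21)=792, p(22)=1002, p(23)=1255, p(24)=1575, p(25)=1958, p(26)=2436, p(27)=3010, p(28)=3718, p(29)=4565, p(30)=5604, p(31)=6842, p(32)=8349, p(33)=10143, p(34)=12310, p(35)=14883, p(36)=17977, p(37)=21637, p(38)=26015.
Final step: p(39) = p(38) + p(37) - p(34) - p(32) + p(27) + p(24) - p(17) - p(13) + p(4)
= 26015 + 21637 - 12310 - 8349 + 3010 + 1575 - 297 - 101 + 5
= 31185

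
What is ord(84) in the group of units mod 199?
198

199 is prime, so ord(84) divides φ(199) = 198.
Divisors of 198: 1, 2, 3, 6, 9, 11, 18, 22, 33, 66, 99, 198.
Repeated squaring: 84^1 ≡ 84, 84^2 ≡ 91, 84^4 ≡ 122, 84^8 ≡ 158, 84^16 ≡ 89, 84^32 ≡ 160, 84^64 ≡ 128, 84^128 ≡ 66 (mod 199).
Test 84^d mod 199 for each divisor d in increasing order:
84^1 ≡ 84
84^2 ≡ 91
84^3 = 84^2·84^1 ≡ 82
84^6 = 84^4·84^2 ≡ 157
84^9 = 84^8·84^1 ≡ 138
84^11 = 84^8·84^2·84^1 ≡ 21
84^18 = 84^16·84^2 ≡ 139
84^22 = 84^16·84^4·84^2 ≡ 43
84^33 = 84^32·84^1 ≡ 107
84^66 = 84^64·84^2 ≡ 106
84^99 = 84^64·84^32·84^2·84^1 ≡ 198
84^198 = 84^128·84^64·84^4·84^2 ≡ 1  ← first divisor giving 1
The order is 198.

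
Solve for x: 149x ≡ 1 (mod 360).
29

gcd(149, 360) = 1, so the inverse exists.
Extended Euclidean algorithm on (360, 149):
360 = 2 × 149 + 62  ⟹  62 = (1)·360 + (-2)·149
149 = 2 × 62 + 25  ⟹  25 = (-2)·360 + (5)·149
62 = 2 × 25 + 12  ⟹  12 = (5)·360 + (-12)·149
25 = 2 × 12 + 1  ⟹  1 = (-12)·360 + (29)·149
So (29)·149 ≡ 1 (mod 360), i.e. 149^(-1) ≡ 29 (mod 360).
Check: 149 × 29 = 4321 ≡ 1 (mod 360)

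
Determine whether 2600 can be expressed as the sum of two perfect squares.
10² + 50² (a=10, b=50)

Factorization: 2600 = 2^3 × 5^2 × 13
By Fermat: n is sum of two squares iff every prime p ≡ 3 (mod 4) appears to even power.
All primes ≡ 3 (mod 4) appear to even power.
Search a = 0, 1, 2, … for 2600 - a² a perfect square: first hit at a = 10: 2600 - 100 = 2500 = 50².
2600 = 10² + 50² = 100 + 2500 ✓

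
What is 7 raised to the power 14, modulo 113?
1

Repeated squaring. Binary of 14 = 1110.
7^1 ≡ 7 (mod 113); 7^2 ≡ 49 (mod 113); 7^4 ≡ 28 (mod 113); 7^8 ≡ 106 (mod 113)
7^14 = 7^2 × 7^4 × 7^8 ≡ 1 (mod 113)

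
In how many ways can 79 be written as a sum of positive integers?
13848650

p(n) counts ways to write n as a sum of positive integers (order ignored).
Euler's pentagonal recurrence: p(k) = p(k-1) + p(k-2) - p(k-5) - p(k-7) + p(k-12) + p(k-15) - ... (offsets j(3j∓1)/2, signs ++--, p(0)=1, p(<0)=0).
DP table for k = 0..78: p(0)=1, p(1)=1, p(2)=2, p(3)=3, p(4)=5, p(5)=7, p(6)=11, p(7)=15, p(8)=22, p(9)=30, p(10)=42, p(11)=56, p(12)=77, p(13)=101, p(14)=135, p(15)=176, p(16)=231, p(17)=297, p(18)=385, p(19)=490, p(20)=627, p(21)=792, p(22)=1002, p(23)=1255, p(24)=1575, p(25)=1958, p(26)=2436, p(27)=3010, p(28)=3718, p(29)=4565, p(30)=5604, p(31)=6842, p(32)=8349, p(33)=10143, p(34)=12310, p(35)=14883, p(36)=17977, p(37)=21637, p(38)=26015, p(39)=31185, p(40)=37338, p(41)=44583, p(42)=53174, p(43)=63261, p(44)=75175, p(45)=89134, p(46)=105558, p(47)=124754, p(48)=147273, p(49)=173525, p(50)=204226, p(51)=239943, p(52)=281589, p(53)=329931, p(54)=386155, p(55)=451276, p(56)=526823, p(57)=614154, p(58)=715220, p(59)=831820, p(60)=966467, p(61)=1121505, p(62)=1300156, p(63)=1505499, p(64)=1741630, p(65)=2012558, p(66)=2323520, p(67)=2679689, p(68)=3087735, p(69)=3554345, p(70)=4087968, p(71)=4697205, p(72)=5392783, p(73)=6185689, p(74)=7089500, p(75)=8118264, p(76)=9289091, p(77)=10619863, p(78)=12132164.
Final step: p(79) = p(78) + p(77) - p(74) - p(72) + p(67) + p(64) - p(57) - p(53) + p(44) + p(39) - p(28) - p(22) + p(9) + p(2)
= 12132164 + 10619863 - 7089500 - 5392783 + 2679689 + 1741630 - 614154 - 329931 + 75175 + 31185 - 3718 - 1002 + 30 + 2
= 13848650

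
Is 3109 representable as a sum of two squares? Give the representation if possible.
30² + 47² (a=30, b=47)

Factorization: 3109 = 3109
By Fermat: n is sum of two squares iff every prime p ≡ 3 (mod 4) appears to even power.
All primes ≡ 3 (mod 4) appear to even power.
Search a = 0, 1, 2, … for 3109 - a² a perfect square: first hit at a = 30: 3109 - 900 = 2209 = 47².
3109 = 30² + 47² = 900 + 2209 ✓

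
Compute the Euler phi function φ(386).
192

386 = 2 × 193
φ(n) = n × ∏(1 - 1/p) for each prime p dividing n
φ(386) = 386 × (1 - 1/2) × (1 - 1/193) = 192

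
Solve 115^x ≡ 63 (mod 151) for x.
77

Baby-step giant-step with step n = ⌈√151⌉ = 13.
Baby steps 115^j mod 151 (j:value) for j=0..12: 0:1, 1:115, 2:88, 3:3, 4:43, 5:113, 6:9, 7:129, 8:37, 9:27, 10:85, 11:111, 12:81.
Giant-step multiplier: 115^(-13) ≡ 115^(150-13) = 115^137 ≡ 106 (mod 151).
Giant steps γ_i = 63·106^i mod 151: γ_0=63, γ_1=34, γ_2=131, γ_3=145, γ_4=119, γ_5=81 (in table at j=12).
x = i·n + j = 5·13 + 12 = 77.
Check: 115^77 ≡ 63 (mod 151).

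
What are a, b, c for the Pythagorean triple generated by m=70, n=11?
(4779, 1540, 5021)

Euclid's formula: a = m² - n², b = 2mn, c = m² + n²
m = 70, n = 11
a = 70² - 11² = 4900 - 121 = 4779
b = 2 × 70 × 11 = 1540
c = 70² + 11² = 4900 + 121 = 5021
Verification: 4779² + 1540² = 22838841 + 2371600 = 25210441 = 5021² ✓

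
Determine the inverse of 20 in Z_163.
106

gcd(20, 163) = 1, so the inverse exists.
Extended Euclidean algorithm on (163, 20):
163 = 8 × 20 + 3  ⟹  3 = (1)·163 + (-8)·20
20 = 6 × 3 + 2  ⟹  2 = (-6)·163 + (49)·20
3 = 1 × 2 + 1  ⟹  1 = (7)·163 + (-57)·20
So (-57)·20 ≡ 1 (mod 163), i.e. 20^(-1) ≡ -57 ≡ 106 (mod 163).
Check: 20 × 106 = 2120 ≡ 1 (mod 163)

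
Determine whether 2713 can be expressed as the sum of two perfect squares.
3² + 52² (a=3, b=52)

Factorization: 2713 = 2713
By Fermat: n is sum of two squares iff every prime p ≡ 3 (mod 4) appears to even power.
All primes ≡ 3 (mod 4) appear to even power.
Search a = 0, 1, 2, … for 2713 - a² a perfect square: first hit at a = 3: 2713 - 9 = 2704 = 52².
2713 = 3² + 52² = 9 + 2704 ✓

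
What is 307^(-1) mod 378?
181

gcd(307, 378) = 1, so the inverse exists.
Extended Euclidean algorithm on (378, 307):
378 = 1 × 307 + 71  ⟹  71 = (1)·378 + (-1)·307
307 = 4 × 71 + 23  ⟹  23 = (-4)·378 + (5)·307
71 = 3 × 23 + 2  ⟹  2 = (13)·378 + (-16)·307
23 = 11 × 2 + 1  ⟹  1 = (-147)·378 + (181)·307
So (181)·307 ≡ 1 (mod 378), i.e. 307^(-1) ≡ 181 (mod 378).
Check: 307 × 181 = 55567 ≡ 1 (mod 378)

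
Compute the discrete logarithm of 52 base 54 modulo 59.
3

Baby-step giant-step with step n = ⌈√59⌉ = 8.
Baby steps 54^j mod 59 (j:value) for j=0..7: 0:1, 1:54, 2:25, 3:52, 4:35, 5:2, 6:49, 7:50.
h = 52 is already in the table at j=3, so x = 3.
Check: 54^3 ≡ 52 (mod 59).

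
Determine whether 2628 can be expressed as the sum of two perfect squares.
18² + 48² (a=18, b=48)

Factorization: 2628 = 2^2 × 3^2 × 73
By Fermat: n is sum of two squares iff every prime p ≡ 3 (mod 4) appears to even power.
All primes ≡ 3 (mod 4) appear to even power.
Search a = 0, 1, 2, … for 2628 - a² a perfect square: first hit at a = 18: 2628 - 324 = 2304 = 48².
2628 = 18² + 48² = 324 + 2304 ✓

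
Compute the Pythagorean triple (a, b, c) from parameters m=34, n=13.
(987, 884, 1325)

Euclid's formula: a = m² - n², b = 2mn, c = m² + n²
m = 34, n = 13
a = 34² - 13² = 1156 - 169 = 987
b = 2 × 34 × 13 = 884
c = 34² + 13² = 1156 + 169 = 1325
Verification: 987² + 884² = 974169 + 781456 = 1755625 = 1325² ✓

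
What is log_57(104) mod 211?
21

Baby-step giant-step with step n = ⌈√211⌉ = 15.
Baby steps 57^j mod 211 (j:value) for j=0..14: 0:1, 1:57, 2:84, 3:146, 4:93, 5:26, 6:5, 7:74, 8:209, 9:97, 10:43, 11:130, 12:25, 13:159, 14:201.
Giant-step multiplier: 57^(-15) ≡ 57^(210-15) = 57^195 ≡ 67 (mod 211).
Giant steps γ_i = 104·67^i mod 211: γ_0=104, γ_1=5 (in table at j=6).
x = i·n + j = 1·15 + 6 = 21.
Check: 57^21 ≡ 104 (mod 211).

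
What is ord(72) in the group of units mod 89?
44

89 is prime, so ord(72) divides φ(89) = 88.
Divisors of 88: 1, 2, 4, 8, 11, 22, 44, 88.
Repeated squaring: 72^1 ≡ 72, 72^2 ≡ 22, 72^4 ≡ 39, 72^8 ≡ 8, 72^16 ≡ 64, 72^32 ≡ 2, 72^64 ≡ 4 (mod 89).
Test 72^d mod 89 for each divisor d in increasing order:
72^1 ≡ 72
72^2 ≡ 22
72^4 ≡ 39
72^8 ≡ 8
72^11 = 72^8·72^2·72^1 ≡ 34
72^22 = 72^16·72^4·72^2 ≡ 88
72^44 = 72^32·72^8·72^4 ≡ 1  ← first divisor giving 1
The order is 44.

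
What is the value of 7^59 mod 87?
82

Repeated squaring. Binary of 59 = 111011.
7^1 ≡ 7 (mod 87); 7^2 ≡ 49 (mod 87); 7^4 ≡ 52 (mod 87); 7^8 ≡ 7 (mod 87); 7^16 ≡ 49 (mod 87); 7^32 ≡ 52 (mod 87)
7^59 = 7^1 × 7^2 × 7^8 × 7^16 × 7^32 ≡ 82 (mod 87)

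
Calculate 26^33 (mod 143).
130

Repeated squaring. Binary of 33 = 100001.
26^1 ≡ 26 (mod 143); 26^2 ≡ 104 (mod 143); 26^4 ≡ 91 (mod 143); 26^8 ≡ 130 (mod 143); 26^16 ≡ 26 (mod 143); 26^32 ≡ 104 (mod 143)
26^33 = 26^1 × 26^32 ≡ 130 (mod 143)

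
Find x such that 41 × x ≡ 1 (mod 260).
241

gcd(41, 260) = 1, so the inverse exists.
Extended Euclidean algorithm on (260, 41):
260 = 6 × 41 + 14  ⟹  14 = (1)·260 + (-6)·41
41 = 2 × 14 + 13  ⟹  13 = (-2)·260 + (13)·41
14 = 1 × 13 + 1  ⟹  1 = (3)·260 + (-19)·41
So (-19)·41 ≡ 1 (mod 260), i.e. 41^(-1) ≡ -19 ≡ 241 (mod 260).
Check: 41 × 241 = 9881 ≡ 1 (mod 260)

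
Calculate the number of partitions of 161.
118159068427

p(n) counts ways to write n as a sum of positive integers (order ignored).
Euler's pentagonal recurrence: p(k) = p(k-1) + p(k-2) - p(k-5) - p(k-7) + p(k-12) + p(k-15) - ... (offsets j(3j∓1)/2, signs ++--, p(0)=1, p(<0)=0).
DP table for k = 0..160: p(0)=1, p(1)=1, p(2)=2, p(3)=3, p(4)=5, p(5)=7, p(6)=11, p(7)=15, p(8)=22, p(9)=30, p(10)=42, p(11)=56, p(12)=77, p(13)=101, p(14)=135, p(15)=176, p(16)=231, p(17)=297, p(18)=385, p(19)=490, p(20)=627, p(21)=792, p(22)=1002, p(23)=1255, p(24)=1575, p(25)=1958, p(26)=2436, p(27)=3010, p(28)=3718, p(29)=4565, p(30)=5604, p(31)=6842, p(32)=8349, p(33)=10143, p(34)=12310, p(35)=14883, p(36)=17977, p(37)=21637, p(38)=26015, p(39)=31185, p(40)=37338, p(41)=44583, p(42)=53174, p(43)=63261, p(44)=75175, p(45)=89134, p(46)=105558, p(47)=124754, p(48)=147273, p(49)=173525, p(50)=204226, p(51)=239943, p(52)=281589, p(53)=329931, p(54)=386155, p(55)=451276, p(56)=526823, p(57)=614154, p(58)=715220, p(59)=831820, p(60)=966467, p(61)=1121505, p(62)=1300156, p(63)=1505499, p(64)=1741630, p(65)=2012558, p(66)=2323520, p(67)=2679689, p(68)=3087735, p(69)=3554345, p(70)=4087968, p(71)=4697205, p(72)=5392783, p(73)=6185689, p(74)=7089500, p(75)=8118264, p(76)=9289091, p(77)=10619863, p(78)=12132164, p(79)=13848650, p(80)=15796476, p(81)=18004327, p(82)=20506255, p(83)=23338469, p(84)=26543660, p(85)=30167357, p(86)=34262962, p(87)=38887673, p(88)=44108109, p(89)=49995925, p(90)=56634173, p(91)=64112359, p(92)=72533807, p(93)=82010177, p(94)=92669720, p(95)=104651419, p(96)=118114304, p(97)=133230930, p(98)=150198136, p(99)=169229875, p(100)=190569292, p(101)=214481126, p(102)=241265379, p(103)=271248950, p(104)=304801365, p(105)=342325709, p(106)=384276336, p(107)=431149389, p(108)=483502844, p(109)=541946240, p(110)=607163746, p(111)=679903203, p(112)=761002156, p(113)=851376628, p(114)=952050665, p(115)=1064144451, p(116)=1188908248, p(117)=1327710076, p(118)=1482074143, p(119)=1653668665, p(120)=1844349560, p(121)=2056148051, p(122)=2291320912, p(123)=2552338241, p(124)=2841940500, p(125)=3163127352, p(126)=3519222692, p(127)=3913864295, p(128)=4351078600, p(129)=4835271870, p(130)=5371315400, p(131)=5964539504, p(132)=6620830889, p(133)=7346629512, p(134)=8149040695, p(135)=9035836076, p(136)=10015581680, p(137)=11097645016, p(138)=12292341831, p(139)=13610949895, p(140)=15065878135, p(141)=16670689208, p(142)=18440293320, p(143)=20390982757, p(144)=22540654445, p(145)=24908858009, p(146)=27517052599, p(147)=30388671978, p(148)=33549419497, p(149)=37027355200, p(150)=40853235313, p(151)=45060624582, p(152)=49686288421, p(153)=54770336324, p(154)=60356673280, p(155)=66493182097, p(156)=73232243759, p(157)=80630964769, p(158)=88751778802, p(159)=97662728555, p(160)=107438159466.
Final step: p(161) = p(160) + p(159) - p(156) - p(154) + p(149) + p(146) - p(139) - p(135) + p(126) + p(121) - p(110) - p(104) + p(91) + p(84) - p(69) - p(61) + p(44) + p(35) - p(16) - p(6)
= 107438159466 + 97662728555 - 73232243759 - 60356673280 + 37027355200 + 27517052599 - 13610949895 - 9035836076 + 3519222692 + 2056148051 - 607163746 - 304801365 + 64112359 + 26543660 - 3554345 - 1121505 + 75175 + 14883 - 231 - 11
= 118159068427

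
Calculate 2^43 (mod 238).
212

Repeated squaring. Binary of 43 = 101011.
2^1 ≡ 2 (mod 238); 2^2 ≡ 4 (mod 238); 2^4 ≡ 16 (mod 238); 2^8 ≡ 18 (mod 238); 2^16 ≡ 86 (mod 238); 2^32 ≡ 18 (mod 238)
2^43 = 2^1 × 2^2 × 2^8 × 2^32 ≡ 212 (mod 238)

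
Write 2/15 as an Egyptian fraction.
1/8 + 1/120

Greedy algorithm:
2/15: ceiling(15/2) = 8, use 1/8
1/120: ceiling(120/1) = 120, use 1/120
Result: 2/15 = 1/8 + 1/120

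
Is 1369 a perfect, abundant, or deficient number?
deficient

Proper divisors of 1369: sum = 1 + 37 = 38
Since 38 < 1369, 1369 is deficient.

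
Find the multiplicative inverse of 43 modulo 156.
127

gcd(43, 156) = 1, so the inverse exists.
Extended Euclidean algorithm on (156, 43):
156 = 3 × 43 + 27  ⟹  27 = (1)·156 + (-3)·43
43 = 1 × 27 + 16  ⟹  16 = (-1)·156 + (4)·43
27 = 1 × 16 + 11  ⟹  11 = (2)·156 + (-7)·43
16 = 1 × 11 + 5  ⟹  5 = (-3)·156 + (11)·43
11 = 2 × 5 + 1  ⟹  1 = (8)·156 + (-29)·43
So (-29)·43 ≡ 1 (mod 156), i.e. 43^(-1) ≡ -29 ≡ 127 (mod 156).
Check: 43 × 127 = 5461 ≡ 1 (mod 156)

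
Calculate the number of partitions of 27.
3010

p(n) counts ways to write n as a sum of positive integers (order ignored).
Euler's pentagonal recurrence: p(k) = p(k-1) + p(k-2) - p(k-5) - p(k-7) + p(k-12) + p(k-15) - ... (offsets j(3j∓1)/2, signs ++--, p(0)=1, p(<0)=0).
DP table for k = 0..26: p(0)=1, p(1)=1, p(2)=2, p(3)=3, p(4)=5, p(5)=7, p(6)=11, p(7)=15, p(8)=22, p(9)=30, p(10)=42, p(11)=56, p(12)=77, p(13)=101, p(14)=135, p(15)=176, p(16)=231, p(17)=297, p(18)=385, p(19)=490, p(20)=627, p(21)=792, p(22)=1002, p(23)=1255, p(24)=1575, p(25)=1958, p(26)=2436.
Final step: p(27) = p(26) + p(25) - p(22) - p(20) + p(15) + p(12) - p(5) - p(1)
= 2436 + 1958 - 1002 - 627 + 176 + 77 - 7 - 1
= 3010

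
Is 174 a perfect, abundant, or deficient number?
abundant

Proper divisors of 174: sum = 1 + 2 + 3 + 6 + 29 + 58 + 87 = 186
Since 186 > 174, 174 is abundant.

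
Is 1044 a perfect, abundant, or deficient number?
abundant

Proper divisors of 1044: sum = 1 + 2 + 3 + 4 + 6 + 9 + 12 + 18 + ... + 174 + 261 + 348 + 522 (17 divisors) = 1686
Since 1686 > 1044, 1044 is abundant.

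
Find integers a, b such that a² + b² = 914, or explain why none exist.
17² + 25² (a=17, b=25)

Factorization: 914 = 2 × 457
By Fermat: n is sum of two squares iff every prime p ≡ 3 (mod 4) appears to even power.
All primes ≡ 3 (mod 4) appear to even power.
Search a = 0, 1, 2, … for 914 - a² a perfect square: first hit at a = 17: 914 - 289 = 625 = 25².
914 = 17² + 25² = 289 + 625 ✓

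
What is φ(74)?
36

74 = 2 × 37
φ(n) = n × ∏(1 - 1/p) for each prime p dividing n
φ(74) = 74 × (1 - 1/2) × (1 - 1/37) = 36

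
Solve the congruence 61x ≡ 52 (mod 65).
x ≡ 52 (mod 65)

gcd(61, 65) = 1, which divides 52, so solutions exist.
Find 61^(-1) mod 65 by the extended Euclidean algorithm:
65 = 1 × 61 + 4  ⟹  4 = (1)·65 + (-1)·61
61 = 15 × 4 + 1  ⟹  1 = (-15)·65 + (16)·61
So (16)·61 ≡ 1 (mod 65), i.e. 61^(-1) ≡ 16 (mod 65).
x ≡ 16 × 52 = 832 ≡ 52 (mod 65).
Check: 61 × 52 = 3172 ≡ 52 (mod 65).
Unique solution: x ≡ 52 (mod 65)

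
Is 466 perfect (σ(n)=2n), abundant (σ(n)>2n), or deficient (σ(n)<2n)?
deficient

Proper divisors of 466: sum = 1 + 2 + 233 = 236
Since 236 < 466, 466 is deficient.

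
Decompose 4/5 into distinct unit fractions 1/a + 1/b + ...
1/2 + 1/4 + 1/20

Greedy algorithm:
4/5: ceiling(5/4) = 2, use 1/2
3/10: ceiling(10/3) = 4, use 1/4
1/20: ceiling(20/1) = 20, use 1/20
Result: 4/5 = 1/2 + 1/4 + 1/20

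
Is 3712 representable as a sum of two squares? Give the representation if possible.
24² + 56² (a=24, b=56)

Factorization: 3712 = 2^7 × 29
By Fermat: n is sum of two squares iff every prime p ≡ 3 (mod 4) appears to even power.
All primes ≡ 3 (mod 4) appear to even power.
Search a = 0, 1, 2, … for 3712 - a² a perfect square: first hit at a = 24: 3712 - 576 = 3136 = 56².
3712 = 24² + 56² = 576 + 3136 ✓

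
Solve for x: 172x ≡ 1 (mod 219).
205

gcd(172, 219) = 1, so the inverse exists.
Extended Euclidean algorithm on (219, 172):
219 = 1 × 172 + 47  ⟹  47 = (1)·219 + (-1)·172
172 = 3 × 47 + 31  ⟹  31 = (-3)·219 + (4)·172
47 = 1 × 31 + 16  ⟹  16 = (4)·219 + (-5)·172
31 = 1 × 16 + 15  ⟹  15 = (-7)·219 + (9)·172
16 = 1 × 15 + 1  ⟹  1 = (11)·219 + (-14)·172
So (-14)·172 ≡ 1 (mod 219), i.e. 172^(-1) ≡ -14 ≡ 205 (mod 219).
Check: 172 × 205 = 35260 ≡ 1 (mod 219)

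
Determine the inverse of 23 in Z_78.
17

gcd(23, 78) = 1, so the inverse exists.
Extended Euclidean algorithm on (78, 23):
78 = 3 × 23 + 9  ⟹  9 = (1)·78 + (-3)·23
23 = 2 × 9 + 5  ⟹  5 = (-2)·78 + (7)·23
9 = 1 × 5 + 4  ⟹  4 = (3)·78 + (-10)·23
5 = 1 × 4 + 1  ⟹  1 = (-5)·78 + (17)·23
So (17)·23 ≡ 1 (mod 78), i.e. 23^(-1) ≡ 17 (mod 78).
Check: 23 × 17 = 391 ≡ 1 (mod 78)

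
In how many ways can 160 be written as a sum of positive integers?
107438159466

p(n) counts ways to write n as a sum of positive integers (order ignored).
Euler's pentagonal recurrence: p(k) = p(k-1) + p(k-2) - p(k-5) - p(k-7) + p(k-12) + p(k-15) - ... (offsets j(3j∓1)/2, signs ++--, p(0)=1, p(<0)=0).
DP table for k = 0..159: p(0)=1, p(1)=1, p(2)=2, p(3)=3, p(4)=5, p(5)=7, p(6)=11, p(7)=15, p(8)=22, p(9)=30, p(10)=42, p(11)=56, p(12)=77, p(13)=101, p(14)=135, p(15)=176, p(16)=231, p(17)=297, p(18)=385, p(19)=490, p(20)=627, p(21)=792, p(22)=1002, p(23)=1255, p(24)=1575, p(25)=1958, p(26)=2436, p(27)=3010, p(28)=3718, p(29)=4565, p(30)=5604, p(31)=6842, p(32)=8349, p(33)=10143, p(34)=12310, p(35)=14883, p(36)=17977, p(37)=21637, p(38)=26015, p(39)=31185, p(40)=37338, p(41)=44583, p(42)=53174, p(43)=63261, p(44)=75175, p(45)=89134, p(46)=105558, p(47)=124754, p(48)=147273, p(49)=173525, p(50)=204226, p(51)=239943, p(52)=281589, p(53)=329931, p(54)=386155, p(55)=451276, p(56)=526823, p(57)=614154, p(58)=715220, p(59)=831820, p(60)=966467, p(61)=1121505, p(62)=1300156, p(63)=1505499, p(64)=1741630, p(65)=2012558, p(66)=2323520, p(67)=2679689, p(68)=3087735, p(69)=3554345, p(70)=4087968, p(71)=4697205, p(72)=5392783, p(73)=6185689, p(74)=7089500, p(75)=8118264, p(76)=9289091, p(77)=10619863, p(78)=12132164, p(79)=13848650, p(80)=15796476, p(81)=18004327, p(82)=20506255, p(83)=23338469, p(84)=26543660, p(85)=30167357, p(86)=34262962, p(87)=38887673, p(88)=44108109, p(89)=49995925, p(90)=56634173, p(91)=64112359, p(92)=72533807, p(93)=82010177, p(94)=92669720, p(95)=104651419, p(96)=118114304, p(97)=133230930, p(98)=150198136, p(99)=169229875, p(100)=190569292, p(101)=214481126, p(102)=241265379, p(103)=271248950, p(104)=304801365, p(105)=342325709, p(106)=384276336, p(107)=431149389, p(108)=483502844, p(109)=541946240, p(110)=607163746, p(111)=679903203, p(112)=761002156, p(113)=851376628, p(114)=952050665, p(115)=1064144451, p(116)=1188908248, p(117)=1327710076, p(118)=1482074143, p(119)=1653668665, p(120)=1844349560, p(121)=2056148051, p(122)=2291320912, p(123)=2552338241, p(124)=2841940500, p(125)=3163127352, p(126)=3519222692, p(127)=3913864295, p(128)=4351078600, p(129)=4835271870, p(130)=5371315400, p(131)=5964539504, p(132)=6620830889, p(133)=7346629512, p(134)=8149040695, p(135)=9035836076, p(136)=10015581680, p(137)=11097645016, p(138)=12292341831, p(139)=13610949895, p(140)=15065878135, p(141)=16670689208, p(142)=18440293320, p(143)=20390982757, p(144)=22540654445, p(145)=24908858009, p(146)=27517052599, p(147)=30388671978, p(148)=33549419497, p(149)=37027355200, p(150)=40853235313, p(151)=45060624582, p(152)=49686288421, p(153)=54770336324, p(154)=60356673280, p(155)=66493182097, p(156)=73232243759, p(157)=80630964769, p(158)=88751778802, p(159)=97662728555.
Final step: p(160) = p(159) + p(158) - p(155) - p(153) + p(148) + p(145) - p(138) - p(134) + p(125) + p(120) - p(109) - p(103) + p(90) + p(83) - p(68) - p(60) + p(43) + p(34) - p(15) - p(5)
= 97662728555 + 88751778802 - 66493182097 - 54770336324 + 33549419497 + 24908858009 - 12292341831 - 8149040695 + 3163127352 + 1844349560 - 541946240 - 271248950 + 56634173 + 23338469 - 3087735 - 966467 + 63261 + 12310 - 176 - 7
= 107438159466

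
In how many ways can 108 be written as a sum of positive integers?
483502844

p(n) counts ways to write n as a sum of positive integers (order ignored).
Euler's pentagonal recurrence: p(k) = p(k-1) + p(k-2) - p(k-5) - p(k-7) + p(k-12) + p(k-15) - ... (offsets j(3j∓1)/2, signs ++--, p(0)=1, p(<0)=0).
DP table for k = 0..107: p(0)=1, p(1)=1, p(2)=2, p(3)=3, p(4)=5, p(5)=7, p(6)=11, p(7)=15, p(8)=22, p(9)=30, p(10)=42, p(11)=56, p(12)=77, p(13)=101, p(14)=135, p(15)=176, p(16)=231, p(17)=297, p(18)=385, p(19)=490, p(20)=627, p(21)=792, p(22)=1002, p(23)=1255, p(24)=1575, p(25)=1958, p(26)=2436, p(27)=3010, p(28)=3718, p(29)=4565, p(30)=5604, p(31)=6842, p(32)=8349, p(33)=10143, p(34)=12310, p(35)=14883, p(36)=17977, p(37)=21637, p(38)=26015, p(39)=31185, p(40)=37338, p(41)=44583, p(42)=53174, p(43)=63261, p(44)=75175, p(45)=89134, p(46)=105558, p(47)=124754, p(48)=147273, p(49)=173525, p(50)=204226, p(51)=239943, p(52)=281589, p(53)=329931, p(54)=386155, p(55)=451276, p(56)=526823, p(57)=614154, p(58)=715220, p(59)=831820, p(60)=966467, p(61)=1121505, p(62)=1300156, p(63)=1505499, p(64)=1741630, p(65)=2012558, p(66)=2323520, p(67)=2679689, p(68)=3087735, p(69)=3554345, p(70)=4087968, p(71)=4697205, p(72)=5392783, p(73)=6185689, p(74)=7089500, p(75)=8118264, p(76)=9289091, p(77)=10619863, p(78)=12132164, p(79)=13848650, p(80)=15796476, p(81)=18004327, p(82)=20506255, p(83)=23338469, p(84)=26543660, p(85)=30167357, p(86)=34262962, p(87)=38887673, p(88)=44108109, p(89)=49995925, p(90)=56634173, p(91)=64112359, p(92)=72533807, p(93)=82010177, p(94)=92669720, p(95)=104651419, p(96)=118114304, p(97)=133230930, p(98)=150198136, p(99)=169229875, p(100)=190569292, p(101)=214481126, p(102)=241265379, p(103)=271248950, p(104)=304801365, p(105)=342325709, p(106)=384276336, p(107)=431149389.
Final step: p(108) = p(107) + p(106) - p(103) - p(101) + p(96) + p(93) - p(86) - p(82) + p(73) + p(68) - p(57) - p(51) + p(38) + p(31) - p(16) - p(8)
= 431149389 + 384276336 - 271248950 - 214481126 + 118114304 + 82010177 - 34262962 - 20506255 + 6185689 + 3087735 - 614154 - 239943 + 26015 + 6842 - 231 - 22
= 483502844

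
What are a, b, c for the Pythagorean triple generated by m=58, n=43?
(1515, 4988, 5213)

Euclid's formula: a = m² - n², b = 2mn, c = m² + n²
m = 58, n = 43
a = 58² - 43² = 3364 - 1849 = 1515
b = 2 × 58 × 43 = 4988
c = 58² + 43² = 3364 + 1849 = 5213
Verification: 1515² + 4988² = 2295225 + 24880144 = 27175369 = 5213² ✓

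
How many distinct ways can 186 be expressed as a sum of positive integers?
1171432692373

p(n) counts ways to write n as a sum of positive integers (order ignored).
Euler's pentagonal recurrence: p(k) = p(k-1) + p(k-2) - p(k-5) - p(k-7) + p(k-12) + p(k-15) - ... (offsets j(3j∓1)/2, signs ++--, p(0)=1, p(<0)=0).
DP table for k = 0..185: p(0)=1, p(1)=1, p(2)=2, p(3)=3, p(4)=5, p(5)=7, p(6)=11, p(7)=15, p(8)=22, p(9)=30, p(10)=42, p(11)=56, p(12)=77, p(13)=101, p(14)=135, p(15)=176, p(16)=231, p(17)=297, p(18)=385, p(19)=490, p(20)=627, p(21)=792, p(22)=1002, p(23)=1255, p(24)=1575, p(25)=1958, p(26)=2436, p(27)=3010, p(28)=3718, p(29)=4565, p(30)=5604, p(31)=6842, p(32)=8349, p(33)=10143, p(34)=12310, p(35)=14883, p(36)=17977, p(37)=21637, p(38)=26015, p(39)=31185, p(40)=37338, p(41)=44583, p(42)=53174, p(43)=63261, p(44)=75175, p(45)=89134, p(46)=105558, p(47)=124754, p(48)=147273, p(49)=173525, p(50)=204226, p(51)=239943, p(52)=281589, p(53)=329931, p(54)=386155, p(55)=451276, p(56)=526823, p(57)=614154, p(58)=715220, p(59)=831820, p(60)=966467, p(61)=1121505, p(62)=1300156, p(63)=1505499, p(64)=1741630, p(65)=2012558, p(66)=2323520, p(67)=2679689, p(68)=3087735, p(69)=3554345, p(70)=4087968, p(71)=4697205, p(72)=5392783, p(73)=6185689, p(74)=7089500, p(75)=8118264, p(76)=9289091, p(77)=10619863, p(78)=12132164, p(79)=13848650, p(80)=15796476, p(81)=18004327, p(82)=20506255, p(83)=23338469, p(84)=26543660, p(85)=30167357, p(86)=34262962, p(87)=38887673, p(88)=44108109, p(89)=49995925, p(90)=56634173, p(91)=64112359, p(92)=72533807, p(93)=82010177, p(94)=92669720, p(95)=104651419, p(96)=118114304, p(97)=133230930, p(98)=150198136, p(99)=169229875, p(100)=190569292, p(101)=214481126, p(102)=241265379, p(103)=271248950, p(104)=304801365, p(105)=342325709, p(106)=384276336, p(107)=431149389, p(108)=483502844, p(109)=541946240, p(110)=607163746, p(111)=679903203, p(112)=761002156, p(113)=851376628, p(114)=952050665, p(115)=1064144451, p(116)=1188908248, p(117)=1327710076, p(118)=1482074143, p(119)=1653668665, p(120)=1844349560, p(121)=2056148051, p(122)=2291320912, p(123)=2552338241, p(124)=2841940500, p(125)=3163127352, p(126)=3519222692, p(127)=3913864295, p(128)=4351078600, p(129)=4835271870, p(130)=5371315400, p(131)=5964539504, p(132)=6620830889, p(133)=7346629512, p(134)=8149040695, p(135)=9035836076, p(136)=10015581680, p(137)=11097645016, p(138)=12292341831, p(139)=13610949895, p(140)=15065878135, p(141)=16670689208, p(142)=18440293320, p(143)=20390982757, p(144)=22540654445, p(145)=24908858009, p(146)=27517052599, p(147)=30388671978, p(148)=33549419497, p(149)=37027355200, p(150)=40853235313, p(151)=45060624582, p(152)=49686288421, p(153)=54770336324, p(154)=60356673280, p(155)=66493182097, p(156)=73232243759, p(157)=80630964769, p(158)=88751778802, p(159)=97662728555, p(160)=107438159466, p(161)=118159068427, p(162)=129913904637, p(163)=142798995930, p(164)=156919475295, p(165)=172389800255, p(166)=189334822579, p(167)=207890420102, p(168)=228204732751, p(169)=250438925115, p(170)=274768617130, p(171)=301384802048, p(172)=330495499613, p(173)=362326859895, p(174)=397125074750, p(175)=435157697830, p(176)=476715857290, p(177)=522115831195, p(178)=571701605655, p(179)=625846753120, p(180)=684957390936, p(181)=749474411781, p(182)=819876908323, p(183)=896684817527, p(184)=980462880430, p(185)=1071823774337.
Final step: p(186) = p(185) + p(184) - p(181) - p(179) + p(174) + p(171) - p(164) - p(160) + p(151) + p(146) - p(135) - p(129) + p(116) + p(109) - p(94) - p(86) + p(69) + p(60) - p(41) - p(31) + p(10)
= 1071823774337 + 980462880430 - 749474411781 - 625846753120 + 397125074750 + 301384802048 - 156919475295 - 107438159466 + 45060624582 + 27517052599 - 9035836076 - 4835271870 + 1188908248 + 541946240 - 92669720 - 34262962 + 3554345 + 966467 - 44583 - 6842 + 42
= 1171432692373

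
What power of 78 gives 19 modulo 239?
127

Baby-step giant-step with step n = ⌈√239⌉ = 16.
Baby steps 78^j mod 239 (j:value) for j=0..15: 0:1, 1:78, 2:109, 3:137, 4:170, 5:115, 6:127, 7:107, 8:220, 9:191, 10:80, 11:26, 12:116, 13:205, 14:216, 15:118.
Giant-step multiplier: 78^(-16) ≡ 78^(238-16) = 78^222 ≡ 96 (mod 239).
Giant steps γ_i = 19·96^i mod 239: γ_0=19, γ_1=151, γ_2=156, γ_3=158, γ_4=111, γ_5=140, γ_6=56, γ_7=118 (in table at j=15).
x = i·n + j = 7·16 + 15 = 127.
Check: 78^127 ≡ 19 (mod 239).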